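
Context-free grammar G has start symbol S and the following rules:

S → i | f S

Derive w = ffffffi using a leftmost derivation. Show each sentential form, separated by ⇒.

S ⇒ fS ⇒ ffS ⇒ fffS ⇒ ffffS ⇒ fffffS ⇒ ffffffS ⇒ ffffffi

S ⇒ fS   [S → f S]
fS ⇒ ffS   [S → f S]
ffS ⇒ fffS   [S → f S]
fffS ⇒ ffffS   [S → f S]
ffffS ⇒ fffffS   [S → f S]
fffffS ⇒ ffffffS   [S → f S]
ffffffS ⇒ ffffffi   [S → i]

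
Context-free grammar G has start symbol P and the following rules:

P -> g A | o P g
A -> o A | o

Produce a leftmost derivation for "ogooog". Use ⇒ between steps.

P⇒oPg⇒ogAg⇒ogoAg⇒ogooAg⇒ogooog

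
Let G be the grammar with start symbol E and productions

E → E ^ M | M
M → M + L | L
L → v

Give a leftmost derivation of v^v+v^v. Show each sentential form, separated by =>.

E=>E^M=>E^M^M=>M^M^M=>L^M^M=>v^M^M=>v^M+L^M=>v^L+L^M=>v^v+L^M=>v^v+v^M=>v^v+v^L=>v^v+v^v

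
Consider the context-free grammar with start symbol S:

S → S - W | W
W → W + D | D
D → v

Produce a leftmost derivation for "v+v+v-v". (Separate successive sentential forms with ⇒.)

S ⇒ S-W   [S → S - W]
S-W ⇒ W-W   [S → W]
W-W ⇒ W+D-W   [W → W + D]
W+D-W ⇒ W+D+D-W   [W → W + D]
W+D+D-W ⇒ D+D+D-W   [W → D]
D+D+D-W ⇒ v+D+D-W   [D → v]
v+D+D-W ⇒ v+v+D-W   [D → v]
v+v+D-W ⇒ v+v+v-W   [D → v]
v+v+v-W ⇒ v+v+v-D   [W → D]
v+v+v-D ⇒ v+v+v-v   [D → v]

S ⇒ S-W ⇒ W-W ⇒ W+D-W ⇒ W+D+D-W ⇒ D+D+D-W ⇒ v+D+D-W ⇒ v+v+D-W ⇒ v+v+v-W ⇒ v+v+v-D ⇒ v+v+v-v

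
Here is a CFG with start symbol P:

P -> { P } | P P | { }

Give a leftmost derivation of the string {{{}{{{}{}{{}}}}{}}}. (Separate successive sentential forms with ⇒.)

P⇒{P}⇒{{P}}⇒{{PP}}⇒{{PPP}}⇒{{{}PP}}⇒{{{}{P}P}}⇒{{{}{{P}}P}}⇒{{{}{{PP}}P}}⇒{{{}{{PPP}}P}}⇒{{{}{{{}PP}}P}}⇒{{{}{{{}{}P}}P}}⇒{{{}{{{}{}{P}}}P}}⇒{{{}{{{}{}{{}}}}P}}⇒{{{}{{{}{}{{}}}}{}}}

P ⇒ {P}   [P -> { P }]
{P} ⇒ {{P}}   [P -> { P }]
{{P}} ⇒ {{PP}}   [P -> P P]
{{PP}} ⇒ {{PPP}}   [P -> P P]
{{PPP}} ⇒ {{{}PP}}   [P -> { }]
{{{}PP}} ⇒ {{{}{P}P}}   [P -> { P }]
{{{}{P}P}} ⇒ {{{}{{P}}P}}   [P -> { P }]
{{{}{{P}}P}} ⇒ {{{}{{PP}}P}}   [P -> P P]
{{{}{{PP}}P}} ⇒ {{{}{{PPP}}P}}   [P -> P P]
{{{}{{PPP}}P}} ⇒ {{{}{{{}PP}}P}}   [P -> { }]
{{{}{{{}PP}}P}} ⇒ {{{}{{{}{}P}}P}}   [P -> { }]
{{{}{{{}{}P}}P}} ⇒ {{{}{{{}{}{P}}}P}}   [P -> { P }]
{{{}{{{}{}{P}}}P}} ⇒ {{{}{{{}{}{{}}}}P}}   [P -> { }]
{{{}{{{}{}{{}}}}P}} ⇒ {{{}{{{}{}{{}}}}{}}}   [P -> { }]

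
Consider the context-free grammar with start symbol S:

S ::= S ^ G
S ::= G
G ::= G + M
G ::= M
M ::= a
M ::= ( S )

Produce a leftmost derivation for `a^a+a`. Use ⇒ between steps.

S ⇒ S^G   [S ::= S ^ G]
S^G ⇒ G^G   [S ::= G]
G^G ⇒ M^G   [G ::= M]
M^G ⇒ a^G   [M ::= a]
a^G ⇒ a^G+M   [G ::= G + M]
a^G+M ⇒ a^M+M   [G ::= M]
a^M+M ⇒ a^a+M   [M ::= a]
a^a+M ⇒ a^a+a   [M ::= a]

S ⇒ S^G ⇒ G^G ⇒ M^G ⇒ a^G ⇒ a^G+M ⇒ a^M+M ⇒ a^a+M ⇒ a^a+a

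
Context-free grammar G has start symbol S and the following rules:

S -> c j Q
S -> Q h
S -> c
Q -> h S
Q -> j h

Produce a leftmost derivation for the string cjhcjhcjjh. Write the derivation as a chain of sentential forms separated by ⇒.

S ⇒ cjQ ⇒ cjhS ⇒ cjhcjQ ⇒ cjhcjhS ⇒ cjhcjhcjQ ⇒ cjhcjhcjjh

S ⇒ cjQ   [S -> c j Q]
cjQ ⇒ cjhS   [Q -> h S]
cjhS ⇒ cjhcjQ   [S -> c j Q]
cjhcjQ ⇒ cjhcjhS   [Q -> h S]
cjhcjhS ⇒ cjhcjhcjQ   [S -> c j Q]
cjhcjhcjQ ⇒ cjhcjhcjjh   [Q -> j h]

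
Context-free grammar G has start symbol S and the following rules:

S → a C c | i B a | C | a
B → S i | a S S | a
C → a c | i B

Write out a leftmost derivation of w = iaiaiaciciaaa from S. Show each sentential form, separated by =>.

S => iBa => iaSSa => iaiBaSa => iaiSiaSa => iaiaCciaSa => iaiaiBciaSa => iaiaiSiciaSa => iaiaiCiciaSa => iaiaiaciciaSa => iaiaiaciciaaa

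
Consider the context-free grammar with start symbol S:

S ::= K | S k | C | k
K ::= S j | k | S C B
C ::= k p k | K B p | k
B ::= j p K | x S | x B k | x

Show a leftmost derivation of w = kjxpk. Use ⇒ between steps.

S⇒Sk⇒Ck⇒KBpk⇒SjBpk⇒kjBpk⇒kjxpk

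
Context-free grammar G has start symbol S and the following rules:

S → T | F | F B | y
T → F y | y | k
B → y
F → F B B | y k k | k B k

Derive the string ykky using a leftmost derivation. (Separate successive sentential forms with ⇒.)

S ⇒ T ⇒ Fy ⇒ ykky

S ⇒ T   [S → T]
T ⇒ Fy   [T → F y]
Fy ⇒ ykky   [F → y k k]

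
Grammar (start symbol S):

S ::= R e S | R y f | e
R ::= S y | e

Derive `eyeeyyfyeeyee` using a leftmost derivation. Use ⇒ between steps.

S ⇒ ReS   [S ::= R e S]
ReS ⇒ SyeS   [R ::= S y]
SyeS ⇒ ReSyeS   [S ::= R e S]
ReSyeS ⇒ SyeSyeS   [R ::= S y]
SyeSyeS ⇒ RyfyeSyeS   [S ::= R y f]
RyfyeSyeS ⇒ SyyfyeSyeS   [R ::= S y]
SyyfyeSyeS ⇒ ReSyyfyeSyeS   [S ::= R e S]
ReSyyfyeSyeS ⇒ SyeSyyfyeSyeS   [R ::= S y]
SyeSyyfyeSyeS ⇒ eyeSyyfyeSyeS   [S ::= e]
eyeSyyfyeSyeS ⇒ eyeeyyfyeSyeS   [S ::= e]
eyeeyyfyeSyeS ⇒ eyeeyyfyeeyeS   [S ::= e]
eyeeyyfyeeyeS ⇒ eyeeyyfyeeyee   [S ::= e]

S ⇒ ReS ⇒ SyeS ⇒ ReSyeS ⇒ SyeSyeS ⇒ RyfyeSyeS ⇒ SyyfyeSyeS ⇒ ReSyyfyeSyeS ⇒ SyeSyyfyeSyeS ⇒ eyeSyyfyeSyeS ⇒ eyeeyyfyeSyeS ⇒ eyeeyyfyeeyeS ⇒ eyeeyyfyeeyee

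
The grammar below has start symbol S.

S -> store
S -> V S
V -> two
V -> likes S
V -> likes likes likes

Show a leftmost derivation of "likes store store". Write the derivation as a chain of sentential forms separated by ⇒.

S ⇒ V S ⇒ likes S S ⇒ likes store S ⇒ likes store store

S ⇒ V S   [S -> V S]
V S ⇒ likes S S   [V -> likes S]
likes S S ⇒ likes store S   [S -> store]
likes store S ⇒ likes store store   [S -> store]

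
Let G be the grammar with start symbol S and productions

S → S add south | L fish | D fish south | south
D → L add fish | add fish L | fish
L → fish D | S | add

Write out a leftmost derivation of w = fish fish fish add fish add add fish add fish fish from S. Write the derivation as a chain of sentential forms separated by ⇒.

S ⇒ L fish ⇒ fish D fish ⇒ fish L add fish fish ⇒ fish fish D add fish fish ⇒ fish fish L add fish add fish fish ⇒ fish fish fish D add fish add fish fish ⇒ fish fish fish add fish L add fish add fish fish ⇒ fish fish fish add fish add add fish add fish fish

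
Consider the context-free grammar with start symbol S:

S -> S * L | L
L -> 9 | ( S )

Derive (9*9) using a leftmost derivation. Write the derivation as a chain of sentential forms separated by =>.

S => L   [S -> L]
L => (S)   [L -> ( S )]
(S) => (S*L)   [S -> S * L]
(S*L) => (L*L)   [S -> L]
(L*L) => (9*L)   [L -> 9]
(9*L) => (9*9)   [L -> 9]

S => L => (S) => (S*L) => (L*L) => (9*L) => (9*9)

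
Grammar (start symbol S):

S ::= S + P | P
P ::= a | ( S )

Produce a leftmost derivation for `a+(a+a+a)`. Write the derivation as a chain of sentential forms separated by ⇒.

S ⇒ S+P ⇒ P+P ⇒ a+P ⇒ a+(S) ⇒ a+(S+P) ⇒ a+(S+P+P) ⇒ a+(P+P+P) ⇒ a+(a+P+P) ⇒ a+(a+a+P) ⇒ a+(a+a+a)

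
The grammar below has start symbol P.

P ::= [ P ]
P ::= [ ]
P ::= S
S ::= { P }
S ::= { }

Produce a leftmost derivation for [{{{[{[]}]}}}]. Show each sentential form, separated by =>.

P => [P]   [P ::= [ P ]]
[P] => [S]   [P ::= S]
[S] => [{P}]   [S ::= { P }]
[{P}] => [{S}]   [P ::= S]
[{S}] => [{{P}}]   [S ::= { P }]
[{{P}}] => [{{S}}]   [P ::= S]
[{{S}}] => [{{{P}}}]   [S ::= { P }]
[{{{P}}}] => [{{{[P]}}}]   [P ::= [ P ]]
[{{{[P]}}}] => [{{{[S]}}}]   [P ::= S]
[{{{[S]}}}] => [{{{[{P}]}}}]   [S ::= { P }]
[{{{[{P}]}}}] => [{{{[{[]}]}}}]   [P ::= [ ]]

P=>[P]=>[S]=>[{P}]=>[{S}]=>[{{P}}]=>[{{S}}]=>[{{{P}}}]=>[{{{[P]}}}]=>[{{{[S]}}}]=>[{{{[{P}]}}}]=>[{{{[{[]}]}}}]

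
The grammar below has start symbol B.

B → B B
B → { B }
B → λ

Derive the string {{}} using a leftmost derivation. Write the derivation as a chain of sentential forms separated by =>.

B=>{B}=>{{B}}=>{{}}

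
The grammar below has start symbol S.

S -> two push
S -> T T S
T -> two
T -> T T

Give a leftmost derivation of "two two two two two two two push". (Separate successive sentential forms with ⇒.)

S ⇒ T T S ⇒ two T S ⇒ two T T S ⇒ two T T T S ⇒ two T T T T S ⇒ two T T T T T S ⇒ two two T T T T S ⇒ two two two T T T S ⇒ two two two two T T S ⇒ two two two two two T S ⇒ two two two two two two S ⇒ two two two two two two two push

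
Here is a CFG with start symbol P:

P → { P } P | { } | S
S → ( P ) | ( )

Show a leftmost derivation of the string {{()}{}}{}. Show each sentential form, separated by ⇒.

P ⇒ {P}P ⇒ {{P}P}P ⇒ {{S}P}P ⇒ {{()}P}P ⇒ {{()}{}}P ⇒ {{()}{}}{}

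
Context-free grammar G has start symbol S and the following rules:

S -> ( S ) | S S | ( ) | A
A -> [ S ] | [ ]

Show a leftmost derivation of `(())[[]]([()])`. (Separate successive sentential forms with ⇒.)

S ⇒ SS ⇒ SSS ⇒ (S)SS ⇒ (())SS ⇒ (())AS ⇒ (())[S]S ⇒ (())[A]S ⇒ (())[[]]S ⇒ (())[[]](S) ⇒ (())[[]](A) ⇒ (())[[]]([S]) ⇒ (())[[]]([()])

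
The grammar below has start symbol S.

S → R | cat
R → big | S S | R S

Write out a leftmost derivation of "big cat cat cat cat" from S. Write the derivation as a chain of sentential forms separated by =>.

S => R => R S => S S S => R S S => S S S S => R S S S => R S S S S => big S S S S => big cat S S S => big cat cat S S => big cat cat cat S => big cat cat cat cat

S => R   [S → R]
R => R S   [R → R S]
R S => S S S   [R → S S]
S S S => R S S   [S → R]
R S S => S S S S   [R → S S]
S S S S => R S S S   [S → R]
R S S S => R S S S S   [R → R S]
R S S S S => big S S S S   [R → big]
big S S S S => big cat S S S   [S → cat]
big cat S S S => big cat cat S S   [S → cat]
big cat cat S S => big cat cat cat S   [S → cat]
big cat cat cat S => big cat cat cat cat   [S → cat]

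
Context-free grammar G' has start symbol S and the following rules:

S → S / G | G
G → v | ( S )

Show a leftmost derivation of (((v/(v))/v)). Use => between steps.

S=>G=>(S)=>(G)=>((S))=>((S/G))=>((G/G))=>(((S)/G))=>(((S/G)/G))=>(((G/G)/G))=>(((v/G)/G))=>(((v/(S))/G))=>(((v/(G))/G))=>(((v/(v))/G))=>(((v/(v))/v))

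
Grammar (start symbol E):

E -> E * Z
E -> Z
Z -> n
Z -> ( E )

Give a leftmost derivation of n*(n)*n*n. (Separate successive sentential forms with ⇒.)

E ⇒ E*Z   [E -> E * Z]
E*Z ⇒ E*Z*Z   [E -> E * Z]
E*Z*Z ⇒ E*Z*Z*Z   [E -> E * Z]
E*Z*Z*Z ⇒ Z*Z*Z*Z   [E -> Z]
Z*Z*Z*Z ⇒ n*Z*Z*Z   [Z -> n]
n*Z*Z*Z ⇒ n*(E)*Z*Z   [Z -> ( E )]
n*(E)*Z*Z ⇒ n*(Z)*Z*Z   [E -> Z]
n*(Z)*Z*Z ⇒ n*(n)*Z*Z   [Z -> n]
n*(n)*Z*Z ⇒ n*(n)*n*Z   [Z -> n]
n*(n)*n*Z ⇒ n*(n)*n*n   [Z -> n]

E⇒E*Z⇒E*Z*Z⇒E*Z*Z*Z⇒Z*Z*Z*Z⇒n*Z*Z*Z⇒n*(E)*Z*Z⇒n*(Z)*Z*Z⇒n*(n)*Z*Z⇒n*(n)*n*Z⇒n*(n)*n*n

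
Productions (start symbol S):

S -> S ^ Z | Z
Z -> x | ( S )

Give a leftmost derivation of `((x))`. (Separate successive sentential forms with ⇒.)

S ⇒ Z ⇒ (S) ⇒ (Z) ⇒ ((S)) ⇒ ((Z)) ⇒ ((x))

S ⇒ Z   [S -> Z]
Z ⇒ (S)   [Z -> ( S )]
(S) ⇒ (Z)   [S -> Z]
(Z) ⇒ ((S))   [Z -> ( S )]
((S)) ⇒ ((Z))   [S -> Z]
((Z)) ⇒ ((x))   [Z -> x]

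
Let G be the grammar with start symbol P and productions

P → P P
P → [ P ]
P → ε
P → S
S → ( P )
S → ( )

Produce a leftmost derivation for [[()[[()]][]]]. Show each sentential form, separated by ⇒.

P ⇒ [P]   [P → [ P ]]
[P] ⇒ [[P]]   [P → [ P ]]
[[P]] ⇒ [[PP]]   [P → P P]
[[PP]] ⇒ [[PPP]]   [P → P P]
[[PPP]] ⇒ [[SPP]]   [P → S]
[[SPP]] ⇒ [[()PP]]   [S → ( )]
[[()PP]] ⇒ [[()[P]P]]   [P → [ P ]]
[[()[P]P]] ⇒ [[()[[P]]P]]   [P → [ P ]]
[[()[[P]]P]] ⇒ [[()[[S]]P]]   [P → S]
[[()[[S]]P]] ⇒ [[()[[()]]P]]   [S → ( )]
[[()[[()]]P]] ⇒ [[()[[()]][P]]]   [P → [ P ]]
[[()[[()]][P]]] ⇒ [[()[[()]][]]]   [P → ε]

P ⇒ [P] ⇒ [[P]] ⇒ [[PP]] ⇒ [[PPP]] ⇒ [[SPP]] ⇒ [[()PP]] ⇒ [[()[P]P]] ⇒ [[()[[P]]P]] ⇒ [[()[[S]]P]] ⇒ [[()[[()]]P]] ⇒ [[()[[()]][P]]] ⇒ [[()[[()]][]]]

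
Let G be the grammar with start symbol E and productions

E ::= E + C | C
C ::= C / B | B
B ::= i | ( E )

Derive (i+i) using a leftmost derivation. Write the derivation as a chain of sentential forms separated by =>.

E => C   [E ::= C]
C => B   [C ::= B]
B => (E)   [B ::= ( E )]
(E) => (E+C)   [E ::= E + C]
(E+C) => (C+C)   [E ::= C]
(C+C) => (B+C)   [C ::= B]
(B+C) => (i+C)   [B ::= i]
(i+C) => (i+B)   [C ::= B]
(i+B) => (i+i)   [B ::= i]

E=>C=>B=>(E)=>(E+C)=>(C+C)=>(B+C)=>(i+C)=>(i+B)=>(i+i)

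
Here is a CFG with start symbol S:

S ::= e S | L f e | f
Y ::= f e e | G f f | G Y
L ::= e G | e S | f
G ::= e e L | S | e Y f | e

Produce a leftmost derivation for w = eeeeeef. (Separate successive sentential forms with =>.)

S => eS   [S ::= e S]
eS => eeS   [S ::= e S]
eeS => eeeS   [S ::= e S]
eeeS => eeeeS   [S ::= e S]
eeeeS => eeeeeS   [S ::= e S]
eeeeeS => eeeeeeS   [S ::= e S]
eeeeeeS => eeeeeef   [S ::= f]

S => eS => eeS => eeeS => eeeeS => eeeeeS => eeeeeeS => eeeeeef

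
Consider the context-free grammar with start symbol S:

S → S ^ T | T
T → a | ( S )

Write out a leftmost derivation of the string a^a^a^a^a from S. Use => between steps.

S => S^T => S^T^T => S^T^T^T => S^T^T^T^T => T^T^T^T^T => a^T^T^T^T => a^a^T^T^T => a^a^a^T^T => a^a^a^a^T => a^a^a^a^a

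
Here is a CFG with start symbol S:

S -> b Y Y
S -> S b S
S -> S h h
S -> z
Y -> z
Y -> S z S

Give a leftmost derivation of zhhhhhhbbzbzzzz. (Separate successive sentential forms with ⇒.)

S ⇒ SbS ⇒ ShhbS ⇒ ShhhhbS ⇒ ShhhhhhbS ⇒ zhhhhhhbS ⇒ zhhhhhhbbYY ⇒ zhhhhhhbbSzSY ⇒ zhhhhhhbbSbSzSY ⇒ zhhhhhhbbzbSzSY ⇒ zhhhhhhbbzbzzSY ⇒ zhhhhhhbbzbzzzY ⇒ zhhhhhhbbzbzzzz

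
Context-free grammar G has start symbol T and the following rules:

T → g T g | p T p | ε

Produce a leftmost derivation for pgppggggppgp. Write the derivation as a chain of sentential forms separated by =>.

T=>pTp=>pgTgp=>pgpTpgp=>pgppTppgp=>pgppgTgppgp=>pgppggTggppgp=>pgppggggppgp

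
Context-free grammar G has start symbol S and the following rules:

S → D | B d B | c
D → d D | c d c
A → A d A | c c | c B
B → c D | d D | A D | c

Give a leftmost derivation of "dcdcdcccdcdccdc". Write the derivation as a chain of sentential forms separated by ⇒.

S ⇒ BdB ⇒ dDdB ⇒ dcdcdB ⇒ dcdcdAD ⇒ dcdcdcBD ⇒ dcdcdcADD ⇒ dcdcdcccDD ⇒ dcdcdcccdDD ⇒ dcdcdcccdcdcD ⇒ dcdcdcccdcdccdc

S ⇒ BdB   [S → B d B]
BdB ⇒ dDdB   [B → d D]
dDdB ⇒ dcdcdB   [D → c d c]
dcdcdB ⇒ dcdcdAD   [B → A D]
dcdcdAD ⇒ dcdcdcBD   [A → c B]
dcdcdcBD ⇒ dcdcdcADD   [B → A D]
dcdcdcADD ⇒ dcdcdcccDD   [A → c c]
dcdcdcccDD ⇒ dcdcdcccdDD   [D → d D]
dcdcdcccdDD ⇒ dcdcdcccdcdcD   [D → c d c]
dcdcdcccdcdcD ⇒ dcdcdcccdcdccdc   [D → c d c]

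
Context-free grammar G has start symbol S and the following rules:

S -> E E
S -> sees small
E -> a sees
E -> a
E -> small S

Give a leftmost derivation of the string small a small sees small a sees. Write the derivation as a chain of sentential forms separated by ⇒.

S ⇒ E E ⇒ small S E ⇒ small E E E ⇒ small a E E ⇒ small a small S E ⇒ small a small sees small E ⇒ small a small sees small a sees

S ⇒ E E   [S -> E E]
E E ⇒ small S E   [E -> small S]
small S E ⇒ small E E E   [S -> E E]
small E E E ⇒ small a E E   [E -> a]
small a E E ⇒ small a small S E   [E -> small S]
small a small S E ⇒ small a small sees small E   [S -> sees small]
small a small sees small E ⇒ small a small sees small a sees   [E -> a sees]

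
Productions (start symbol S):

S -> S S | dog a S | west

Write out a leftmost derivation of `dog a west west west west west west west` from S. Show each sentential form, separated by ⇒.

S ⇒ S S ⇒ S S S ⇒ S S S S ⇒ dog a S S S S ⇒ dog a west S S S ⇒ dog a west west S S ⇒ dog a west west west S ⇒ dog a west west west S S ⇒ dog a west west west S S S ⇒ dog a west west west S S S S ⇒ dog a west west west west S S S ⇒ dog a west west west west west S S ⇒ dog a west west west west west west S ⇒ dog a west west west west west west west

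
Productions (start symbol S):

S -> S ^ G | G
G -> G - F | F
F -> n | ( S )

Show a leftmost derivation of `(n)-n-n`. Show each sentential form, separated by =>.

S => G => G-F => G-F-F => F-F-F => (S)-F-F => (G)-F-F => (F)-F-F => (n)-F-F => (n)-n-F => (n)-n-n

S => G   [S -> G]
G => G-F   [G -> G - F]
G-F => G-F-F   [G -> G - F]
G-F-F => F-F-F   [G -> F]
F-F-F => (S)-F-F   [F -> ( S )]
(S)-F-F => (G)-F-F   [S -> G]
(G)-F-F => (F)-F-F   [G -> F]
(F)-F-F => (n)-F-F   [F -> n]
(n)-F-F => (n)-n-F   [F -> n]
(n)-n-F => (n)-n-n   [F -> n]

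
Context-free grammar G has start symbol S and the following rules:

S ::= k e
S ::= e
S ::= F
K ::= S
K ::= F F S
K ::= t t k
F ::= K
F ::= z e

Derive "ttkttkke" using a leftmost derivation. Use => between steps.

S => F => K => FFS => KFS => ttkFS => ttkKS => ttkttkS => ttkttkke

S => F   [S ::= F]
F => K   [F ::= K]
K => FFS   [K ::= F F S]
FFS => KFS   [F ::= K]
KFS => ttkFS   [K ::= t t k]
ttkFS => ttkKS   [F ::= K]
ttkKS => ttkttkS   [K ::= t t k]
ttkttkS => ttkttkke   [S ::= k e]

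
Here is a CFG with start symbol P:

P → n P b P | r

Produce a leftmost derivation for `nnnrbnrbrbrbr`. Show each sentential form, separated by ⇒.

P ⇒ nPbP   [P → n P b P]
nPbP ⇒ nnPbPbP   [P → n P b P]
nnPbPbP ⇒ nnnPbPbPbP   [P → n P b P]
nnnPbPbPbP ⇒ nnnrbPbPbP   [P → r]
nnnrbPbPbP ⇒ nnnrbnPbPbPbP   [P → n P b P]
nnnrbnPbPbPbP ⇒ nnnrbnrbPbPbP   [P → r]
nnnrbnrbPbPbP ⇒ nnnrbnrbrbPbP   [P → r]
nnnrbnrbrbPbP ⇒ nnnrbnrbrbrbP   [P → r]
nnnrbnrbrbrbP ⇒ nnnrbnrbrbrbr   [P → r]

P⇒nPbP⇒nnPbPbP⇒nnnPbPbPbP⇒nnnrbPbPbP⇒nnnrbnPbPbPbP⇒nnnrbnrbPbPbP⇒nnnrbnrbrbPbP⇒nnnrbnrbrbrbP⇒nnnrbnrbrbrbr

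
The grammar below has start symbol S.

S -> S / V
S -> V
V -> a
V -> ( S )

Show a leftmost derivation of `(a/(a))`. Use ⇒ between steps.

S ⇒ V ⇒ (S) ⇒ (S/V) ⇒ (V/V) ⇒ (a/V) ⇒ (a/(S)) ⇒ (a/(V)) ⇒ (a/(a))

S ⇒ V   [S -> V]
V ⇒ (S)   [V -> ( S )]
(S) ⇒ (S/V)   [S -> S / V]
(S/V) ⇒ (V/V)   [S -> V]
(V/V) ⇒ (a/V)   [V -> a]
(a/V) ⇒ (a/(S))   [V -> ( S )]
(a/(S)) ⇒ (a/(V))   [S -> V]
(a/(V)) ⇒ (a/(a))   [V -> a]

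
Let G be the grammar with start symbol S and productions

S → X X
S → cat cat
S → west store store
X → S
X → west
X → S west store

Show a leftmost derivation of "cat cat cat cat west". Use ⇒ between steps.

S ⇒ X X   [S → X X]
X X ⇒ S X   [X → S]
S X ⇒ cat cat X   [S → cat cat]
cat cat X ⇒ cat cat S   [X → S]
cat cat S ⇒ cat cat X X   [S → X X]
cat cat X X ⇒ cat cat S X   [X → S]
cat cat S X ⇒ cat cat cat cat X   [S → cat cat]
cat cat cat cat X ⇒ cat cat cat cat west   [X → west]

S ⇒ X X ⇒ S X ⇒ cat cat X ⇒ cat cat S ⇒ cat cat X X ⇒ cat cat S X ⇒ cat cat cat cat X ⇒ cat cat cat cat west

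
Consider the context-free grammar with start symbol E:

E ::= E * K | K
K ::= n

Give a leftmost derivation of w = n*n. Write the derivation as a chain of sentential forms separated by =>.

E => E*K => K*K => n*K => n*n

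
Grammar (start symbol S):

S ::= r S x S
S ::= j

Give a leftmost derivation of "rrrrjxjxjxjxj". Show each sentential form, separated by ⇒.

S ⇒ rSxS   [S ::= r S x S]
rSxS ⇒ rrSxSxS   [S ::= r S x S]
rrSxSxS ⇒ rrrSxSxSxS   [S ::= r S x S]
rrrSxSxSxS ⇒ rrrrSxSxSxSxS   [S ::= r S x S]
rrrrSxSxSxSxS ⇒ rrrrjxSxSxSxS   [S ::= j]
rrrrjxSxSxSxS ⇒ rrrrjxjxSxSxS   [S ::= j]
rrrrjxjxSxSxS ⇒ rrrrjxjxjxSxS   [S ::= j]
rrrrjxjxjxSxS ⇒ rrrrjxjxjxjxS   [S ::= j]
rrrrjxjxjxjxS ⇒ rrrrjxjxjxjxj   [S ::= j]

S⇒rSxS⇒rrSxSxS⇒rrrSxSxSxS⇒rrrrSxSxSxSxS⇒rrrrjxSxSxSxS⇒rrrrjxjxSxSxS⇒rrrrjxjxjxSxS⇒rrrrjxjxjxjxS⇒rrrrjxjxjxjxj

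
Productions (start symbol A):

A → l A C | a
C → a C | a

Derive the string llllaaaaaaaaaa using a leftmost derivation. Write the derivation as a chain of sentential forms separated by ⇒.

A ⇒ lAC ⇒ llACC ⇒ lllACCC ⇒ llllACCCC ⇒ llllaCCCC ⇒ llllaaCCCC ⇒ llllaaaCCC ⇒ llllaaaaCCC ⇒ llllaaaaaCCC ⇒ llllaaaaaaCCC ⇒ llllaaaaaaaCCC ⇒ llllaaaaaaaaCC ⇒ llllaaaaaaaaaC ⇒ llllaaaaaaaaaa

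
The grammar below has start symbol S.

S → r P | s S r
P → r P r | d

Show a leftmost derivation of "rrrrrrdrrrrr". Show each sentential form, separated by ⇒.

S ⇒ rP   [S → r P]
rP ⇒ rrPr   [P → r P r]
rrPr ⇒ rrrPrr   [P → r P r]
rrrPrr ⇒ rrrrPrrr   [P → r P r]
rrrrPrrr ⇒ rrrrrPrrrr   [P → r P r]
rrrrrPrrrr ⇒ rrrrrrPrrrrr   [P → r P r]
rrrrrrPrrrrr ⇒ rrrrrrdrrrrr   [P → d]

S ⇒ rP ⇒ rrPr ⇒ rrrPrr ⇒ rrrrPrrr ⇒ rrrrrPrrrr ⇒ rrrrrrPrrrrr ⇒ rrrrrrdrrrrr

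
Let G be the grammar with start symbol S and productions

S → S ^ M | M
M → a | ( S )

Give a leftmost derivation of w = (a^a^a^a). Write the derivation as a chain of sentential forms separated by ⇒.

S ⇒ M ⇒ (S) ⇒ (S^M) ⇒ (S^M^M) ⇒ (S^M^M^M) ⇒ (M^M^M^M) ⇒ (a^M^M^M) ⇒ (a^a^M^M) ⇒ (a^a^a^M) ⇒ (a^a^a^a)

S ⇒ M   [S → M]
M ⇒ (S)   [M → ( S )]
(S) ⇒ (S^M)   [S → S ^ M]
(S^M) ⇒ (S^M^M)   [S → S ^ M]
(S^M^M) ⇒ (S^M^M^M)   [S → S ^ M]
(S^M^M^M) ⇒ (M^M^M^M)   [S → M]
(M^M^M^M) ⇒ (a^M^M^M)   [M → a]
(a^M^M^M) ⇒ (a^a^M^M)   [M → a]
(a^a^M^M) ⇒ (a^a^a^M)   [M → a]
(a^a^a^M) ⇒ (a^a^a^a)   [M → a]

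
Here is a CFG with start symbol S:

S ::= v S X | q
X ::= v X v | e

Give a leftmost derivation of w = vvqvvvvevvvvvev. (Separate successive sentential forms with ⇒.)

S ⇒ vSX ⇒ vvSXX ⇒ vvqXX ⇒ vvqvXvX ⇒ vvqvvXvvX ⇒ vvqvvvXvvvX ⇒ vvqvvvvXvvvvX ⇒ vvqvvvvevvvvX ⇒ vvqvvvvevvvvvXv ⇒ vvqvvvvevvvvvev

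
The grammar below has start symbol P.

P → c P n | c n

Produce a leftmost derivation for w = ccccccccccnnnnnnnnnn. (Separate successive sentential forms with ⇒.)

P ⇒ cPn   [P → c P n]
cPn ⇒ ccPnn   [P → c P n]
ccPnn ⇒ cccPnnn   [P → c P n]
cccPnnn ⇒ ccccPnnnn   [P → c P n]
ccccPnnnn ⇒ cccccPnnnnn   [P → c P n]
cccccPnnnnn ⇒ ccccccPnnnnnn   [P → c P n]
ccccccPnnnnnn ⇒ cccccccPnnnnnnn   [P → c P n]
cccccccPnnnnnnn ⇒ ccccccccPnnnnnnnn   [P → c P n]
ccccccccPnnnnnnnn ⇒ cccccccccPnnnnnnnnn   [P → c P n]
cccccccccPnnnnnnnnn ⇒ ccccccccccnnnnnnnnnn   [P → c n]

P ⇒ cPn ⇒ ccPnn ⇒ cccPnnn ⇒ ccccPnnnn ⇒ cccccPnnnnn ⇒ ccccccPnnnnnn ⇒ cccccccPnnnnnnn ⇒ ccccccccPnnnnnnnn ⇒ cccccccccPnnnnnnnnn ⇒ ccccccccccnnnnnnnnnn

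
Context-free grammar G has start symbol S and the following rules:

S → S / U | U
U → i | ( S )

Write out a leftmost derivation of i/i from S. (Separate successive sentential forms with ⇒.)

S ⇒ S/U   [S → S / U]
S/U ⇒ U/U   [S → U]
U/U ⇒ i/U   [U → i]
i/U ⇒ i/i   [U → i]

S⇒S/U⇒U/U⇒i/U⇒i/i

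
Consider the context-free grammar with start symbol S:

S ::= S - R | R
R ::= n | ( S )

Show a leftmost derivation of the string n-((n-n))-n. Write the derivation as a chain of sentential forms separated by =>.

S => S-R   [S ::= S - R]
S-R => S-R-R   [S ::= S - R]
S-R-R => R-R-R   [S ::= R]
R-R-R => n-R-R   [R ::= n]
n-R-R => n-(S)-R   [R ::= ( S )]
n-(S)-R => n-(R)-R   [S ::= R]
n-(R)-R => n-((S))-R   [R ::= ( S )]
n-((S))-R => n-((S-R))-R   [S ::= S - R]
n-((S-R))-R => n-((R-R))-R   [S ::= R]
n-((R-R))-R => n-((n-R))-R   [R ::= n]
n-((n-R))-R => n-((n-n))-R   [R ::= n]
n-((n-n))-R => n-((n-n))-n   [R ::= n]

S => S-R => S-R-R => R-R-R => n-R-R => n-(S)-R => n-(R)-R => n-((S))-R => n-((S-R))-R => n-((R-R))-R => n-((n-R))-R => n-((n-n))-R => n-((n-n))-n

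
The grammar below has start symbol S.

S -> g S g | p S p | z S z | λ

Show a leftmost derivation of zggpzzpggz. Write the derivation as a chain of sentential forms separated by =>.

S => zSz   [S -> z S z]
zSz => zgSgz   [S -> g S g]
zgSgz => zggSggz   [S -> g S g]
zggSggz => zggpSpggz   [S -> p S p]
zggpSpggz => zggpzSzpggz   [S -> z S z]
zggpzSzpggz => zggpzzpggz   [S -> λ]

S=>zSz=>zgSgz=>zggSggz=>zggpSpggz=>zggpzSzpggz=>zggpzzpggz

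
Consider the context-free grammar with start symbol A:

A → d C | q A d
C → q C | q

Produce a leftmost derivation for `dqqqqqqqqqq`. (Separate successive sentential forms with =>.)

A => dC => dqC => dqqC => dqqqC => dqqqqC => dqqqqqC => dqqqqqqC => dqqqqqqqC => dqqqqqqqqC => dqqqqqqqqqC => dqqqqqqqqqq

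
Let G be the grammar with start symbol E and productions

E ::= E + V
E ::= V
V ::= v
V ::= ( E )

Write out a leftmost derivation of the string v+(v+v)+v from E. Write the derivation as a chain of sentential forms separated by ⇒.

E⇒E+V⇒E+V+V⇒V+V+V⇒v+V+V⇒v+(E)+V⇒v+(E+V)+V⇒v+(V+V)+V⇒v+(v+V)+V⇒v+(v+v)+V⇒v+(v+v)+v

E ⇒ E+V   [E ::= E + V]
E+V ⇒ E+V+V   [E ::= E + V]
E+V+V ⇒ V+V+V   [E ::= V]
V+V+V ⇒ v+V+V   [V ::= v]
v+V+V ⇒ v+(E)+V   [V ::= ( E )]
v+(E)+V ⇒ v+(E+V)+V   [E ::= E + V]
v+(E+V)+V ⇒ v+(V+V)+V   [E ::= V]
v+(V+V)+V ⇒ v+(v+V)+V   [V ::= v]
v+(v+V)+V ⇒ v+(v+v)+V   [V ::= v]
v+(v+v)+V ⇒ v+(v+v)+v   [V ::= v]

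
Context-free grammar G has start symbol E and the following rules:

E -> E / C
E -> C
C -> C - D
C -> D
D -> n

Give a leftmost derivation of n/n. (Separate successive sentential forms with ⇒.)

E ⇒ E/C ⇒ C/C ⇒ D/C ⇒ n/C ⇒ n/D ⇒ n/n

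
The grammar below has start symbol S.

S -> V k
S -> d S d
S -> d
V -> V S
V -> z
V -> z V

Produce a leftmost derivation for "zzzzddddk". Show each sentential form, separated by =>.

S=>Vk=>zVk=>zVSk=>zVSSk=>zzVSSk=>zzzVSSk=>zzzzSSk=>zzzzdSdSk=>zzzzdddSk=>zzzzddddk

S => Vk   [S -> V k]
Vk => zVk   [V -> z V]
zVk => zVSk   [V -> V S]
zVSk => zVSSk   [V -> V S]
zVSSk => zzVSSk   [V -> z V]
zzVSSk => zzzVSSk   [V -> z V]
zzzVSSk => zzzzSSk   [V -> z]
zzzzSSk => zzzzdSdSk   [S -> d S d]
zzzzdSdSk => zzzzdddSk   [S -> d]
zzzzdddSk => zzzzddddk   [S -> d]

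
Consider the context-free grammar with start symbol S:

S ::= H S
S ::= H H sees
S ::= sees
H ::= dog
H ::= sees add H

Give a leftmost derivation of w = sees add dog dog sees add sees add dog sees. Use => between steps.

S => H S   [S ::= H S]
H S => sees add H S   [H ::= sees add H]
sees add H S => sees add dog S   [H ::= dog]
sees add dog S => sees add dog H H sees   [S ::= H H sees]
sees add dog H H sees => sees add dog dog H sees   [H ::= dog]
sees add dog dog H sees => sees add dog dog sees add H sees   [H ::= sees add H]
sees add dog dog sees add H sees => sees add dog dog sees add sees add H sees   [H ::= sees add H]
sees add dog dog sees add sees add H sees => sees add dog dog sees add sees add dog sees   [H ::= dog]

S => H S => sees add H S => sees add dog S => sees add dog H H sees => sees add dog dog H sees => sees add dog dog sees add H sees => sees add dog dog sees add sees add H sees => sees add dog dog sees add sees add dog sees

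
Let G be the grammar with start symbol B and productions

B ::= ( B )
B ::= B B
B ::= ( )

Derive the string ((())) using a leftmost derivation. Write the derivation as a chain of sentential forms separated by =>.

B=>(B)=>((B))=>((()))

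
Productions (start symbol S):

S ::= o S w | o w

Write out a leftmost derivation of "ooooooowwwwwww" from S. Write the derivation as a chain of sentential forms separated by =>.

S => oSw   [S ::= o S w]
oSw => ooSww   [S ::= o S w]
ooSww => oooSwww   [S ::= o S w]
oooSwww => ooooSwwww   [S ::= o S w]
ooooSwwww => oooooSwwwww   [S ::= o S w]
oooooSwwwww => ooooooSwwwwww   [S ::= o S w]
ooooooSwwwwww => ooooooowwwwwww   [S ::= o w]

S => oSw => ooSww => oooSwww => ooooSwwww => oooooSwwwww => ooooooSwwwwww => ooooooowwwwwww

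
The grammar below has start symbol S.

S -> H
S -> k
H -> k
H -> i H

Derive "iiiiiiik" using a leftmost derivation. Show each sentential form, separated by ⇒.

S ⇒ H ⇒ iH ⇒ iiH ⇒ iiiH ⇒ iiiiH ⇒ iiiiiH ⇒ iiiiiiH ⇒ iiiiiiiH ⇒ iiiiiiik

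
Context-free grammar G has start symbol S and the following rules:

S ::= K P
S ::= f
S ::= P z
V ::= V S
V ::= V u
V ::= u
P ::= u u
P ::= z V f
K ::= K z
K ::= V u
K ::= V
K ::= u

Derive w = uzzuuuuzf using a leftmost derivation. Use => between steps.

S => KP   [S ::= K P]
KP => KzP   [K ::= K z]
KzP => VzP   [K ::= V]
VzP => uzP   [V ::= u]
uzP => uzzVf   [P ::= z V f]
uzzVf => uzzVSf   [V ::= V S]
uzzVSf => uzzVuSf   [V ::= V u]
uzzVuSf => uzzuuSf   [V ::= u]
uzzuuSf => uzzuuPzf   [S ::= P z]
uzzuuPzf => uzzuuuuzf   [P ::= u u]

S => KP => KzP => VzP => uzP => uzzVf => uzzVSf => uzzVuSf => uzzuuSf => uzzuuPzf => uzzuuuuzf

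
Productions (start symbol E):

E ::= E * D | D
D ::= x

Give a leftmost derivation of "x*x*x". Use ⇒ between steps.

E ⇒ E*D ⇒ E*D*D ⇒ D*D*D ⇒ x*D*D ⇒ x*x*D ⇒ x*x*x

E ⇒ E*D   [E ::= E * D]
E*D ⇒ E*D*D   [E ::= E * D]
E*D*D ⇒ D*D*D   [E ::= D]
D*D*D ⇒ x*D*D   [D ::= x]
x*D*D ⇒ x*x*D   [D ::= x]
x*x*D ⇒ x*x*x   [D ::= x]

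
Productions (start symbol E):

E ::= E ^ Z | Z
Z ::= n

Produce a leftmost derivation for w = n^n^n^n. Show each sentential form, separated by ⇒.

E ⇒ E^Z ⇒ E^Z^Z ⇒ E^Z^Z^Z ⇒ Z^Z^Z^Z ⇒ n^Z^Z^Z ⇒ n^n^Z^Z ⇒ n^n^n^Z ⇒ n^n^n^n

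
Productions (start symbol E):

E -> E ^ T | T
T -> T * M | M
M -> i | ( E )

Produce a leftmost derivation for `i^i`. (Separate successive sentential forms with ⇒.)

E⇒E^T⇒T^T⇒M^T⇒i^T⇒i^M⇒i^i

E ⇒ E^T   [E -> E ^ T]
E^T ⇒ T^T   [E -> T]
T^T ⇒ M^T   [T -> M]
M^T ⇒ i^T   [M -> i]
i^T ⇒ i^M   [T -> M]
i^M ⇒ i^i   [M -> i]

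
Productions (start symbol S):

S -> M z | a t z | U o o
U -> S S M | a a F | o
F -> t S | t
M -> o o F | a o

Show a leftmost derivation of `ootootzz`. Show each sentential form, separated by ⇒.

S ⇒ Mz ⇒ ooFz ⇒ ootSz ⇒ ootMzz ⇒ ootooFzz ⇒ ootootzz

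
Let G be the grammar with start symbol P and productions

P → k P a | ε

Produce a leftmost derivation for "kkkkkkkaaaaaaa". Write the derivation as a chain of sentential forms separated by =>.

P=>kPa=>kkPaa=>kkkPaaa=>kkkkPaaaa=>kkkkkPaaaaa=>kkkkkkPaaaaaa=>kkkkkkkPaaaaaaa=>kkkkkkkaaaaaaa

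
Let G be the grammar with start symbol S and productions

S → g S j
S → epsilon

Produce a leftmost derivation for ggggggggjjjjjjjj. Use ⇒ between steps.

S ⇒ gSj ⇒ ggSjj ⇒ gggSjjj ⇒ ggggSjjjj ⇒ gggggSjjjjj ⇒ ggggggSjjjjjj ⇒ gggggggSjjjjjjj ⇒ ggggggggSjjjjjjjj ⇒ ggggggggjjjjjjjj

S ⇒ gSj   [S → g S j]
gSj ⇒ ggSjj   [S → g S j]
ggSjj ⇒ gggSjjj   [S → g S j]
gggSjjj ⇒ ggggSjjjj   [S → g S j]
ggggSjjjj ⇒ gggggSjjjjj   [S → g S j]
gggggSjjjjj ⇒ ggggggSjjjjjj   [S → g S j]
ggggggSjjjjjj ⇒ gggggggSjjjjjjj   [S → g S j]
gggggggSjjjjjjj ⇒ ggggggggSjjjjjjjj   [S → g S j]
ggggggggSjjjjjjjj ⇒ ggggggggjjjjjjjj   [S → epsilon]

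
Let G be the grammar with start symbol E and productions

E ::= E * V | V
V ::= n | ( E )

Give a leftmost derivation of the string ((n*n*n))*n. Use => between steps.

E => E*V   [E ::= E * V]
E*V => V*V   [E ::= V]
V*V => (E)*V   [V ::= ( E )]
(E)*V => (V)*V   [E ::= V]
(V)*V => ((E))*V   [V ::= ( E )]
((E))*V => ((E*V))*V   [E ::= E * V]
((E*V))*V => ((E*V*V))*V   [E ::= E * V]
((E*V*V))*V => ((V*V*V))*V   [E ::= V]
((V*V*V))*V => ((n*V*V))*V   [V ::= n]
((n*V*V))*V => ((n*n*V))*V   [V ::= n]
((n*n*V))*V => ((n*n*n))*V   [V ::= n]
((n*n*n))*V => ((n*n*n))*n   [V ::= n]

E=>E*V=>V*V=>(E)*V=>(V)*V=>((E))*V=>((E*V))*V=>((E*V*V))*V=>((V*V*V))*V=>((n*V*V))*V=>((n*n*V))*V=>((n*n*n))*V=>((n*n*n))*n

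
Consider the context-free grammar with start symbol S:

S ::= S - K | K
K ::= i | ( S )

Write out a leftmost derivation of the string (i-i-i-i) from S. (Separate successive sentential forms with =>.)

S => K   [S ::= K]
K => (S)   [K ::= ( S )]
(S) => (S-K)   [S ::= S - K]
(S-K) => (S-K-K)   [S ::= S - K]
(S-K-K) => (S-K-K-K)   [S ::= S - K]
(S-K-K-K) => (K-K-K-K)   [S ::= K]
(K-K-K-K) => (i-K-K-K)   [K ::= i]
(i-K-K-K) => (i-i-K-K)   [K ::= i]
(i-i-K-K) => (i-i-i-K)   [K ::= i]
(i-i-i-K) => (i-i-i-i)   [K ::= i]

S => K => (S) => (S-K) => (S-K-K) => (S-K-K-K) => (K-K-K-K) => (i-K-K-K) => (i-i-K-K) => (i-i-i-K) => (i-i-i-i)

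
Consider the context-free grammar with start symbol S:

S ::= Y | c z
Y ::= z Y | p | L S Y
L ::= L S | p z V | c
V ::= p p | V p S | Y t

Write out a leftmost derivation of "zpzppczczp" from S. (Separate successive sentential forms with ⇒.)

S ⇒ Y ⇒ zY ⇒ zLSY ⇒ zLSSY ⇒ zpzVSSY ⇒ zpzppSSY ⇒ zpzppczSY ⇒ zpzppczczY ⇒ zpzppczczp

S ⇒ Y   [S ::= Y]
Y ⇒ zY   [Y ::= z Y]
zY ⇒ zLSY   [Y ::= L S Y]
zLSY ⇒ zLSSY   [L ::= L S]
zLSSY ⇒ zpzVSSY   [L ::= p z V]
zpzVSSY ⇒ zpzppSSY   [V ::= p p]
zpzppSSY ⇒ zpzppczSY   [S ::= c z]
zpzppczSY ⇒ zpzppczczY   [S ::= c z]
zpzppczczY ⇒ zpzppczczp   [Y ::= p]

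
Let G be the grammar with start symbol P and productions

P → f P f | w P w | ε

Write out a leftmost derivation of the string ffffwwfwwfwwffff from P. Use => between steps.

P => fPf   [P → f P f]
fPf => ffPff   [P → f P f]
ffPff => fffPfff   [P → f P f]
fffPfff => ffffPffff   [P → f P f]
ffffPffff => ffffwPwffff   [P → w P w]
ffffwPwffff => ffffwwPwwffff   [P → w P w]
ffffwwPwwffff => ffffwwfPfwwffff   [P → f P f]
ffffwwfPfwwffff => ffffwwfwPwfwwffff   [P → w P w]
ffffwwfwPwfwwffff => ffffwwfwwfwwffff   [P → ε]

P => fPf => ffPff => fffPfff => ffffPffff => ffffwPwffff => ffffwwPwwffff => ffffwwfPfwwffff => ffffwwfwPwfwwffff => ffffwwfwwfwwffff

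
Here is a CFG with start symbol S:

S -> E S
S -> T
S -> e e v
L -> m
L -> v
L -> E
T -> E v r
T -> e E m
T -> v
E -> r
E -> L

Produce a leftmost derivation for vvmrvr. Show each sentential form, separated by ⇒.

S⇒ES⇒LS⇒vS⇒vES⇒vLS⇒vvS⇒vvES⇒vvLS⇒vvmS⇒vvmT⇒vvmEvr⇒vvmrvr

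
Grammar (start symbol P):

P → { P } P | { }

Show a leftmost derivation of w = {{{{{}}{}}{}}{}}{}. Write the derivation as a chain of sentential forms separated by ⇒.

P ⇒ {P}P   [P → { P } P]
{P}P ⇒ {{P}P}P   [P → { P } P]
{{P}P}P ⇒ {{{P}P}P}P   [P → { P } P]
{{{P}P}P}P ⇒ {{{{P}P}P}P}P   [P → { P } P]
{{{{P}P}P}P}P ⇒ {{{{{}}P}P}P}P   [P → { }]
{{{{{}}P}P}P}P ⇒ {{{{{}}{}}P}P}P   [P → { }]
{{{{{}}{}}P}P}P ⇒ {{{{{}}{}}{}}P}P   [P → { }]
{{{{{}}{}}{}}P}P ⇒ {{{{{}}{}}{}}{}}P   [P → { }]
{{{{{}}{}}{}}{}}P ⇒ {{{{{}}{}}{}}{}}{}   [P → { }]

P ⇒ {P}P ⇒ {{P}P}P ⇒ {{{P}P}P}P ⇒ {{{{P}P}P}P}P ⇒ {{{{{}}P}P}P}P ⇒ {{{{{}}{}}P}P}P ⇒ {{{{{}}{}}{}}P}P ⇒ {{{{{}}{}}{}}{}}P ⇒ {{{{{}}{}}{}}{}}{}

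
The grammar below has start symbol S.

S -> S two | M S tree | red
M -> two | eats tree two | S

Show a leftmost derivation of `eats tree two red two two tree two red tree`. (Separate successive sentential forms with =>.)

S => M S tree   [S -> M S tree]
M S tree => S S tree   [M -> S]
S S tree => S two S tree   [S -> S two]
S two S tree => M S tree two S tree   [S -> M S tree]
M S tree two S tree => eats tree two S tree two S tree   [M -> eats tree two]
eats tree two S tree two S tree => eats tree two S two tree two S tree   [S -> S two]
eats tree two S two tree two S tree => eats tree two S two two tree two S tree   [S -> S two]
eats tree two S two two tree two S tree => eats tree two red two two tree two S tree   [S -> red]
eats tree two red two two tree two S tree => eats tree two red two two tree two red tree   [S -> red]

S => M S tree => S S tree => S two S tree => M S tree two S tree => eats tree two S tree two S tree => eats tree two S two tree two S tree => eats tree two S two two tree two S tree => eats tree two red two two tree two S tree => eats tree two red two two tree two red tree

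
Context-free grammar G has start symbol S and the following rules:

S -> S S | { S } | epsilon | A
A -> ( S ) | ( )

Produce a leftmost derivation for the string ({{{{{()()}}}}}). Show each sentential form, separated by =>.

S => A => (S) => ({S}) => ({{S}}) => ({{{S}}}) => ({{{{S}}}}) => ({{{{{S}}}}}) => ({{{{{SS}}}}}) => ({{{{{AS}}}}}) => ({{{{{()S}}}}}) => ({{{{{()A}}}}}) => ({{{{{()()}}}}})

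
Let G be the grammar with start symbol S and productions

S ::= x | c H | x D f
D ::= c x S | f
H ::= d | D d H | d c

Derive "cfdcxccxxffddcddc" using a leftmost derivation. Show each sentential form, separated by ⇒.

S ⇒ cH   [S ::= c H]
cH ⇒ cDdH   [H ::= D d H]
cDdH ⇒ cfdH   [D ::= f]
cfdH ⇒ cfdDdH   [H ::= D d H]
cfdDdH ⇒ cfdcxSdH   [D ::= c x S]
cfdcxSdH ⇒ cfdcxcHdH   [S ::= c H]
cfdcxcHdH ⇒ cfdcxcDdHdH   [H ::= D d H]
cfdcxcDdHdH ⇒ cfdcxccxSdHdH   [D ::= c x S]
cfdcxccxSdHdH ⇒ cfdcxccxxDfdHdH   [S ::= x D f]
cfdcxccxxDfdHdH ⇒ cfdcxccxxffdHdH   [D ::= f]
cfdcxccxxffdHdH ⇒ cfdcxccxxffddcdH   [H ::= d c]
cfdcxccxxffddcdH ⇒ cfdcxccxxffddcddc   [H ::= d c]

S ⇒ cH ⇒ cDdH ⇒ cfdH ⇒ cfdDdH ⇒ cfdcxSdH ⇒ cfdcxcHdH ⇒ cfdcxcDdHdH ⇒ cfdcxccxSdHdH ⇒ cfdcxccxxDfdHdH ⇒ cfdcxccxxffdHdH ⇒ cfdcxccxxffddcdH ⇒ cfdcxccxxffddcddc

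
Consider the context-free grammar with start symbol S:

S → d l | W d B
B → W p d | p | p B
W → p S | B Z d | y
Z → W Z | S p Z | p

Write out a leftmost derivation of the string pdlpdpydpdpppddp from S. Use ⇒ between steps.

S ⇒ WdB   [S → W d B]
WdB ⇒ BZddB   [W → B Z d]
BZddB ⇒ WpdZddB   [B → W p d]
WpdZddB ⇒ pSpdZddB   [W → p S]
pSpdZddB ⇒ pdlpdZddB   [S → d l]
pdlpdZddB ⇒ pdlpdSpZddB   [Z → S p Z]
pdlpdSpZddB ⇒ pdlpdWdBpZddB   [S → W d B]
pdlpdWdBpZddB ⇒ pdlpdpSdBpZddB   [W → p S]
pdlpdpSdBpZddB ⇒ pdlpdpWdBdBpZddB   [S → W d B]
pdlpdpWdBdBpZddB ⇒ pdlpdpydBdBpZddB   [W → y]
pdlpdpydBdBpZddB ⇒ pdlpdpydpdBpZddB   [B → p]
pdlpdpydpdBpZddB ⇒ pdlpdpydpdppZddB   [B → p]
pdlpdpydpdppZddB ⇒ pdlpdpydpdpppddB   [Z → p]
pdlpdpydpdpppddB ⇒ pdlpdpydpdpppddp   [B → p]

S⇒WdB⇒BZddB⇒WpdZddB⇒pSpdZddB⇒pdlpdZddB⇒pdlpdSpZddB⇒pdlpdWdBpZddB⇒pdlpdpSdBpZddB⇒pdlpdpWdBdBpZddB⇒pdlpdpydBdBpZddB⇒pdlpdpydpdBpZddB⇒pdlpdpydpdppZddB⇒pdlpdpydpdpppddB⇒pdlpdpydpdpppddp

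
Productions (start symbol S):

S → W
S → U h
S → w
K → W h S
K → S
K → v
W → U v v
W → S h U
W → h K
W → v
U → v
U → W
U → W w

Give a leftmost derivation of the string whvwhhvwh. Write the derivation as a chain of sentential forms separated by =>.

S => Uh   [S → U h]
Uh => Wwh   [U → W w]
Wwh => ShUwh   [W → S h U]
ShUwh => UhhUwh   [S → U h]
UhhUwh => WwhhUwh   [U → W w]
WwhhUwh => ShUwhhUwh   [W → S h U]
ShUwhhUwh => whUwhhUwh   [S → w]
whUwhhUwh => whvwhhUwh   [U → v]
whvwhhUwh => whvwhhvwh   [U → v]

S => Uh => Wwh => ShUwh => UhhUwh => WwhhUwh => ShUwhhUwh => whUwhhUwh => whvwhhUwh => whvwhhvwh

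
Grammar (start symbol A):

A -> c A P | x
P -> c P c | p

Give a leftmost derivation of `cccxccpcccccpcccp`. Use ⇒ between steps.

A ⇒ cAP   [A -> c A P]
cAP ⇒ ccAPP   [A -> c A P]
ccAPP ⇒ cccAPPP   [A -> c A P]
cccAPPP ⇒ cccxPPP   [A -> x]
cccxPPP ⇒ cccxcPcPP   [P -> c P c]
cccxcPcPP ⇒ cccxccPccPP   [P -> c P c]
cccxccPccPP ⇒ cccxccpccPP   [P -> p]
cccxccpccPP ⇒ cccxccpcccPcP   [P -> c P c]
cccxccpcccPcP ⇒ cccxccpccccPccP   [P -> c P c]
cccxccpccccPccP ⇒ cccxccpcccccPcccP   [P -> c P c]
cccxccpcccccPcccP ⇒ cccxccpcccccpcccP   [P -> p]
cccxccpcccccpcccP ⇒ cccxccpcccccpcccp   [P -> p]

A ⇒ cAP ⇒ ccAPP ⇒ cccAPPP ⇒ cccxPPP ⇒ cccxcPcPP ⇒ cccxccPccPP ⇒ cccxccpccPP ⇒ cccxccpcccPcP ⇒ cccxccpccccPccP ⇒ cccxccpcccccPcccP ⇒ cccxccpcccccpcccP ⇒ cccxccpcccccpcccp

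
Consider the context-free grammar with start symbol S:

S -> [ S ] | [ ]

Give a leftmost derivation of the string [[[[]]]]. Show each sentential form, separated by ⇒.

S ⇒ [S]   [S -> [ S ]]
[S] ⇒ [[S]]   [S -> [ S ]]
[[S]] ⇒ [[[S]]]   [S -> [ S ]]
[[[S]]] ⇒ [[[[]]]]   [S -> [ ]]

S ⇒ [S] ⇒ [[S]] ⇒ [[[S]]] ⇒ [[[[]]]]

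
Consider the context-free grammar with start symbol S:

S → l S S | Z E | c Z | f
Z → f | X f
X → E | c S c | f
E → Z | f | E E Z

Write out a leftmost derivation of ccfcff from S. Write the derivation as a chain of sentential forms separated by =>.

S => ZE => XfE => cScfE => ccZcfE => ccfcfE => ccfcff

S => ZE   [S → Z E]
ZE => XfE   [Z → X f]
XfE => cScfE   [X → c S c]
cScfE => ccZcfE   [S → c Z]
ccZcfE => ccfcfE   [Z → f]
ccfcfE => ccfcff   [E → f]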